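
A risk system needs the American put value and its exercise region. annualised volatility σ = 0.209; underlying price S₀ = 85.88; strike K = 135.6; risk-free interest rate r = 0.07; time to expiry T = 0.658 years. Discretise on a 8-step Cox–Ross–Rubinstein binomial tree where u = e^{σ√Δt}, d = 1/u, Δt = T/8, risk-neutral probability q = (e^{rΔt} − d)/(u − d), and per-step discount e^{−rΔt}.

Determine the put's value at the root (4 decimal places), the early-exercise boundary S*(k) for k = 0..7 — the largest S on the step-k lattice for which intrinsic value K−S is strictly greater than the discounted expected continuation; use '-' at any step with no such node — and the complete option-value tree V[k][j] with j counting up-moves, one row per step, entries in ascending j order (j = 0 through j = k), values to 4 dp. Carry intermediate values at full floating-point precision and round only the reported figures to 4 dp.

price = 49.7200
boundary = 85.8800 91.1850 96.8177 102.7984 109.1485 115.8909 123.0498 115.8909
tree:
49.7200
54.7164 44.4150
59.4221 49.7200 38.7823
63.8540 54.7164 44.4150 32.8016
68.0281 59.4221 49.7200 38.7823 26.4515
71.9593 63.8540 54.7164 44.4150 32.8016 19.7091
75.6619 68.0281 59.4221 49.7200 38.7823 26.4515 12.5502
79.1490 71.9593 63.8540 54.7164 44.4150 32.8016 19.7091 5.8254
82.4332 75.6619 68.0281 59.4221 49.7200 38.7823 26.4515 12.5502 0.0000

params: Δt=0.08225 u=1.06177 d=0.94182 q=0.53316 e^(-rΔt)=0.99426
t_8 payoffs: 82.4332 75.6619 68.0281 59.4221 49.7200 38.7823 26.4515 12.5502 0.0000
t_7: node(7,0) S=56.4510 payoff=79.1490 vs cont=78.3705 → 79.1490 [stop]  node(7,1) S=63.6407 payoff=71.9593 vs cont=71.1809 → 71.9593 [stop]  node(7,2) S=71.7460 payoff=63.8540 vs cont=63.0755 → 63.8540 [stop]  node(7,3) S=80.8836 payoff=54.7164 vs cont=53.9379 → 54.7164 [stop]  node(7,4) S=91.1850 payoff=44.4150 vs cont=43.6365 → 44.4150 [stop]  node(7,5) S=102.7984 payoff=32.8016 vs cont=32.0231 → 32.8016 [stop]  node(7,6) S=115.8909 payoff=19.7091 vs cont=18.9306 → 19.7091 [stop]  node(7,7) S=130.6509 payoff=4.9491 vs cont=5.8254 → 5.8254 [wait]  ⇒ S*(7)=115.8909
t_6: node(6,0) S=59.9381 payoff=75.6619 vs cont=74.8834 → 75.6619 [stop]  node(6,1) S=67.5719 payoff=68.0281 vs cont=67.2496 → 68.0281 [stop]  node(6,2) S=76.1779 payoff=59.4221 vs cont=58.6436 → 59.4221 [stop]  node(6,3) S=85.8800 payoff=49.7200 vs cont=48.9415 → 49.7200 [stop]  node(6,4) S=96.8177 payoff=38.7823 vs cont=38.0038 → 38.7823 [stop]  node(6,5) S=109.1485 payoff=26.4515 vs cont=25.6730 → 26.4515 [stop]  node(6,6) S=123.0498 payoff=12.5502 vs cont=12.2362 → 12.5502 [stop]  ⇒ S*(6)=123.0498
t_5: node(5,0) S=63.6407 payoff=71.9593 vs cont=71.1809 → 71.9593 [stop]  node(5,1) S=71.7460 payoff=63.8540 vs cont=63.0755 → 63.8540 [stop]  node(5,2) S=80.8836 payoff=54.7164 vs cont=53.9379 → 54.7164 [stop]  node(5,3) S=91.1850 payoff=44.4150 vs cont=43.6365 → 44.4150 [stop]  node(5,4) S=102.7984 payoff=32.8016 vs cont=32.0231 → 32.8016 [stop]  node(5,5) S=115.8909 payoff=19.7091 vs cont=18.9306 → 19.7091 [stop]  ⇒ S*(5)=115.8909
t_4: node(4,0) S=67.5719 payoff=68.0281 vs cont=67.2496 → 68.0281 [stop]  node(4,1) S=76.1779 payoff=59.4221 vs cont=58.6436 → 59.4221 [stop]  node(4,2) S=85.8800 payoff=49.7200 vs cont=48.9415 → 49.7200 [stop]  node(4,3) S=96.8177 payoff=38.7823 vs cont=38.0038 → 38.7823 [stop]  node(4,4) S=109.1485 payoff=26.4515 vs cont=25.6730 → 26.4515 [stop]  ⇒ S*(4)=109.1485
t_3: node(3,0) S=71.7460 payoff=63.8540 vs cont=63.0755 → 63.8540 [stop]  node(3,1) S=80.8836 payoff=54.7164 vs cont=53.9379 → 54.7164 [stop]  node(3,2) S=91.1850 payoff=44.4150 vs cont=43.6365 → 44.4150 [stop]  node(3,3) S=102.7984 payoff=32.8016 vs cont=32.0231 → 32.8016 [stop]  ⇒ S*(3)=102.7984
t_2: node(2,0) S=76.1779 payoff=59.4221 vs cont=58.6436 → 59.4221 [stop]  node(2,1) S=85.8800 payoff=49.7200 vs cont=48.9415 → 49.7200 [stop]  node(2,2) S=96.8177 payoff=38.7823 vs cont=38.0038 → 38.7823 [stop]  ⇒ S*(2)=96.8177
t_1: node(1,0) S=80.8836 payoff=54.7164 vs cont=53.9379 → 54.7164 [stop]  node(1,1) S=91.1850 payoff=44.4150 vs cont=43.6365 → 44.4150 [stop]  ⇒ S*(1)=91.1850
t_0: node(0,0) S=85.8800 payoff=49.7200 vs cont=48.9415 → 49.7200 [stop]  ⇒ S*(0)=85.8800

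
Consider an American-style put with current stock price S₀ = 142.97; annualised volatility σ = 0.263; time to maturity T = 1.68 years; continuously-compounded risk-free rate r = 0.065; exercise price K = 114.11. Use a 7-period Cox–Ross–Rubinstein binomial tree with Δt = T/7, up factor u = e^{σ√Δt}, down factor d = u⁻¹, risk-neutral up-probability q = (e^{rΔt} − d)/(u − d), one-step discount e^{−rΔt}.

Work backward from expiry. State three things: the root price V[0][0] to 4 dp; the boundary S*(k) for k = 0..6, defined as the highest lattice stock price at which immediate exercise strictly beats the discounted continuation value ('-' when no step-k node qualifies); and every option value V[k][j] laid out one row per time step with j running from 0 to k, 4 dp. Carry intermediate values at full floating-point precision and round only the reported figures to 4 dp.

Δt=0.24000, u=1.13751, d=0.87911, q=0.52868, disc=e^(-rΔt)=0.98452
k=7 terminal: V=max(K-S,0) → 56.0932 39.0401 16.9747 0.0000 0.0000 0.0000 0.0000 0.0000
k=6: j=0 S=65.9948 intr=48.1152 cont=46.3489 V=48.1152[EX]; j=1 S=85.3928 intr=28.7172 cont=26.9509 V=28.7172[EX]; j=2 S=110.4926 intr=3.6174 cont=7.8767 V=7.8767[hold]; j=3 S=142.9700 intr=0.0000 cont=0.0000 V=0.0000[hold]; j=4 S=184.9936 intr=0.0000 cont=0.0000 V=0.0000[hold]; j=5 S=239.3693 intr=0.0000 cont=0.0000 V=0.0000[hold]; j=6 S=309.7278 intr=0.0000 cont=0.0000 V=0.0000[hold]  S*(6)=85.3928
k=5: j=0 S=75.0699 intr=39.0401 cont=37.2738 V=39.0401[EX]; j=1 S=97.1353 intr=16.9747 cont=17.4253 V=17.4253[hold]; j=2 S=125.6866 intr=0.0000 cont=3.6550 V=3.6550[hold]; j=3 S=162.6300 intr=0.0000 cont=0.0000 V=0.0000[hold]; j=4 S=210.4324 intr=0.0000 cont=0.0000 V=0.0000[hold]; j=5 S=272.2854 intr=0.0000 cont=0.0000 V=0.0000[hold]  S*(5)=75.0699
k=4: j=0 S=85.3928 intr=28.7172 cont=27.1854 V=28.7172[EX]; j=1 S=110.4926 intr=3.6174 cont=9.9882 V=9.9882[hold]; j=2 S=142.9700 intr=0.0000 cont=1.6960 V=1.6960[hold]; j=3 S=184.9936 intr=0.0000 cont=0.0000 V=0.0000[hold]; j=4 S=239.3693 intr=0.0000 cont=0.0000 V=0.0000[hold]  S*(4)=85.3928
k=3: j=0 S=97.1353 intr=16.9747 cont=18.5243 V=18.5243[hold]; j=1 S=125.6866 intr=0.0000 cont=5.5175 V=5.5175[hold]; j=2 S=162.6300 intr=0.0000 cont=0.7870 V=0.7870[hold]; j=3 S=210.4324 intr=0.0000 cont=0.0000 V=0.0000[hold]  S*(3)=-
k=2: j=0 S=110.4926 intr=3.6174 cont=11.4676 V=11.4676[hold]; j=1 S=142.9700 intr=0.0000 cont=2.9699 V=2.9699[hold]; j=2 S=184.9936 intr=0.0000 cont=0.3652 V=0.3652[hold]  S*(2)=-
k=1: j=0 S=125.6866 intr=0.0000 cont=6.8671 V=6.8671[hold]; j=1 S=162.6300 intr=0.0000 cont=1.5682 V=1.5682[hold]  S*(1)=-
k=0: j=0 S=142.9700 intr=0.0000 cont=4.0027 V=4.0027[hold]  S*(0)=-

price = 4.0027
boundary = - - - - 85.3928 75.0699 85.3928
tree:
4.0027
6.8671 1.5682
11.4676 2.9699 0.3652
18.5243 5.5175 0.7870 0.0000
28.7172 9.9882 1.6960 0.0000 0.0000
39.0401 17.4253 3.6550 0.0000 0.0000 0.0000
48.1152 28.7172 7.8767 0.0000 0.0000 0.0000 0.0000
56.0932 39.0401 16.9747 0.0000 0.0000 0.0000 0.0000 0.0000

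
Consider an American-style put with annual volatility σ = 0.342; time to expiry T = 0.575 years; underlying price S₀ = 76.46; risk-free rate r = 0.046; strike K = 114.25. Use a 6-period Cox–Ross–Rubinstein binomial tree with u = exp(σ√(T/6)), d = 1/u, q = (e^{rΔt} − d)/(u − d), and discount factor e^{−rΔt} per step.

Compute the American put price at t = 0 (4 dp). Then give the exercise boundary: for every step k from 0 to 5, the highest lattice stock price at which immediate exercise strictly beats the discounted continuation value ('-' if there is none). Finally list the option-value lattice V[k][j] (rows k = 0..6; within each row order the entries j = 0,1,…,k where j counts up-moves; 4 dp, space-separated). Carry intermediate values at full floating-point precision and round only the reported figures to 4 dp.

Δt=0.09583  u=1.11168  d=0.89954  q=0.49438  discount=0.99560
step 6 (expiry): payoffs max(K−S,0) = 73.7407 64.1873 52.3808 37.7900 19.7582 0.0000 0.0000
step 5: (k=5,j=0): S=45.0334, (K−S)⁺=69.2166, hold=68.7141 ⇒ V=69.2166 exercise | (k=5,j=1): S=55.6537, (K−S)⁺=58.5963, hold=58.0937 ⇒ V=58.5963 exercise | (k=5,j=2): S=68.7788, (K−S)⁺=45.4712, hold=44.9687 ⇒ V=45.4712 exercise | (k=5,j=3): S=84.9991, (K−S)⁺=29.2509, hold=28.7484 ⇒ V=29.2509 exercise | (k=5,j=4): S=105.0447, (K−S)⁺=9.2053, hold=9.9461 ⇒ V=9.9461 continue | (k=5,j=5): S=129.8178, (K−S)⁺=0.0000, hold=0.0000 ⇒ V=0.0000 continue  boundary S*=84.9991
step 4: (k=4,j=0): S=50.0627, (K−S)⁺=64.1873, hold=63.6847 ⇒ V=64.1873 exercise | (k=4,j=1): S=61.8692, (K−S)⁺=52.3808, hold=51.8783 ⇒ V=52.3808 exercise | (k=4,j=2): S=76.4600, (K−S)⁺=37.7900, hold=37.2875 ⇒ V=37.7900 exercise | (k=4,j=3): S=94.4918, (K−S)⁺=19.7582, hold=19.6203 ⇒ V=19.7582 exercise | (k=4,j=4): S=116.7762, (K−S)⁺=0.0000, hold=5.0068 ⇒ V=5.0068 continue  boundary S*=94.4918
step 3: (k=3,j=0): S=55.6537, (K−S)⁺=58.5963, hold=58.0937 ⇒ V=58.5963 exercise | (k=3,j=1): S=68.7788, (K−S)⁺=45.4712, hold=44.9687 ⇒ V=45.4712 exercise | (k=3,j=2): S=84.9991, (K−S)⁺=29.2509, hold=28.7484 ⇒ V=29.2509 exercise | (k=3,j=3): S=105.0447, (K−S)⁺=9.2053, hold=12.4105 ⇒ V=12.4105 continue  boundary S*=84.9991
step 2: (k=2,j=0): S=61.8692, (K−S)⁺=52.3808, hold=51.8783 ⇒ V=52.3808 exercise | (k=2,j=1): S=76.4600, (K−S)⁺=37.7900, hold=37.2875 ⇒ V=37.7900 exercise | (k=2,j=2): S=94.4918, (K−S)⁺=19.7582, hold=20.8333 ⇒ V=20.8333 continue  boundary S*=76.4600
step 1: (k=1,j=0): S=68.7788, (K−S)⁺=45.4712, hold=44.9687 ⇒ V=45.4712 exercise | (k=1,j=1): S=84.9991, (K−S)⁺=29.2509, hold=29.2775 ⇒ V=29.2775 continue  boundary S*=68.7788
step 0: (k=0,j=0): S=76.4600, (K−S)⁺=37.7900, hold=37.3006 ⇒ V=37.7900 exercise  boundary S*=76.4600

price = 37.7900
boundary = 76.4600 68.7788 76.4600 84.9991 94.4918 84.9991
tree:
37.7900
45.4712 29.2775
52.3808 37.7900 20.8333
58.5963 45.4712 29.2509 12.4105
64.1873 52.3808 37.7900 19.7582 5.0068
69.2166 58.5963 45.4712 29.2509 9.9461 0.0000
73.7407 64.1873 52.3808 37.7900 19.7582 0.0000 0.0000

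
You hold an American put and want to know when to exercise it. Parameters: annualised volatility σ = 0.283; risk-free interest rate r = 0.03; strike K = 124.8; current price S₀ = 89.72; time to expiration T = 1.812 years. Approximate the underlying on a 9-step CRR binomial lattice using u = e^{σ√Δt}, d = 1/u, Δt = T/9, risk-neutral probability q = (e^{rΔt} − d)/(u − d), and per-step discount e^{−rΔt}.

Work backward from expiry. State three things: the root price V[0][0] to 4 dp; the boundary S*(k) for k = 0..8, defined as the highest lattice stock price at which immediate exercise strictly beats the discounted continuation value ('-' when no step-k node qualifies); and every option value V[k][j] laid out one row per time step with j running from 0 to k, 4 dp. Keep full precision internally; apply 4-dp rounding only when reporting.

price = 36.4118
boundary = - 79.0208 69.5975 79.0208 69.5975 79.0208 89.7200 79.0208 89.7200
tree:
36.4118
45.7792 27.1915
55.2025 35.8641 18.5748
63.5021 45.7792 26.0716 11.0656
70.8119 55.2025 35.2814 16.8867 5.1935
77.2501 63.5021 45.7792 24.8803 8.8439 1.4897
82.9204 70.8119 55.2025 35.0800 14.6588 2.9508 0.0000
87.9146 77.2501 63.5021 45.7792 23.3731 5.8449 0.0000 0.0000
92.3132 82.9204 70.8119 55.2025 35.0800 11.5774 0.0000 0.0000 0.0000
96.1873 87.9146 77.2501 63.5021 45.7792 22.9322 0.0000 0.0000 0.0000 0.0000

Δt=0.20133  u=1.13540  d=0.88075  q=0.49209  discount=0.99398
step 9 (expiry): payoffs max(K−S,0) = 96.1873 87.9146 77.2501 63.5021 45.7792 22.9322 0.0000 0.0000 0.0000 0.0000
step 8: (k=8,j=0): S=32.4868, (K−S)⁺=92.3132, hold=91.5617 ⇒ V=92.3132 exercise | (k=8,j=1): S=41.8796, (K−S)⁺=82.9204, hold=82.1689 ⇒ V=82.9204 exercise | (k=8,j=2): S=53.9881, (K−S)⁺=70.8119, hold=70.0604 ⇒ V=70.8119 exercise | (k=8,j=3): S=69.5975, (K−S)⁺=55.2025, hold=54.4510 ⇒ V=55.2025 exercise | (k=8,j=4): S=89.7200, (K−S)⁺=35.0800, hold=34.3285 ⇒ V=35.0800 exercise | (k=8,j=5): S=115.6605, (K−S)⁺=9.1395, hold=11.5774 ⇒ V=11.5774 continue | (k=8,j=6): S=149.1010, (K−S)⁺=0.0000, hold=0.0000 ⇒ V=0.0000 continue | (k=8,j=7): S=192.2102, (K−S)⁺=0.0000, hold=0.0000 ⇒ V=0.0000 continue | (k=8,j=8): S=247.7833, (K−S)⁺=0.0000, hold=0.0000 ⇒ V=0.0000 continue  boundary S*=89.7200
step 7: (k=7,j=0): S=36.8854, (K−S)⁺=87.9146, hold=87.1631 ⇒ V=87.9146 exercise | (k=7,j=1): S=47.5499, (K−S)⁺=77.2501, hold=76.4985 ⇒ V=77.2501 exercise | (k=7,j=2): S=61.2979, (K−S)⁺=63.5021, hold=62.7506 ⇒ V=63.5021 exercise | (k=7,j=3): S=79.0208, (K−S)⁺=45.7792, hold=45.0277 ⇒ V=45.7792 exercise | (k=7,j=4): S=101.8678, (K−S)⁺=22.9322, hold=23.3731 ⇒ V=23.3731 continue | (k=7,j=5): S=131.3206, (K−S)⁺=0.0000, hold=5.8449 ⇒ V=5.8449 continue | (k=7,j=6): S=169.2889, (K−S)⁺=0.0000, hold=0.0000 ⇒ V=0.0000 continue | (k=7,j=7): S=218.2349, (K−S)⁺=0.0000, hold=0.0000 ⇒ V=0.0000 continue  boundary S*=79.0208
step 6: (k=6,j=0): S=41.8796, (K−S)⁺=82.9204, hold=82.1689 ⇒ V=82.9204 exercise | (k=6,j=1): S=53.9881, (K−S)⁺=70.8119, hold=70.0604 ⇒ V=70.8119 exercise | (k=6,j=2): S=69.5975, (K−S)⁺=55.2025, hold=54.4510 ⇒ V=55.2025 exercise | (k=6,j=3): S=89.7200, (K−S)⁺=35.0800, hold=34.5441 ⇒ V=35.0800 exercise | (k=6,j=4): S=115.6605, (K−S)⁺=9.1395, hold=14.6588 ⇒ V=14.6588 continue | (k=6,j=5): S=149.1010, (K−S)⁺=0.0000, hold=2.9508 ⇒ V=2.9508 continue | (k=6,j=6): S=192.2102, (K−S)⁺=0.0000, hold=0.0000 ⇒ V=0.0000 continue  boundary S*=89.7200
step 5: (k=5,j=0): S=47.5499, (K−S)⁺=77.2501, hold=76.4985 ⇒ V=77.2501 exercise | (k=5,j=1): S=61.2979, (K−S)⁺=63.5021, hold=62.7506 ⇒ V=63.5021 exercise | (k=5,j=2): S=79.0208, (K−S)⁺=45.7792, hold=45.0277 ⇒ V=45.7792 exercise | (k=5,j=3): S=101.8678, (K−S)⁺=22.9322, hold=24.8803 ⇒ V=24.8803 continue | (k=5,j=4): S=131.3206, (K−S)⁺=0.0000, hold=8.8439 ⇒ V=8.8439 continue | (k=5,j=5): S=169.2889, (K−S)⁺=0.0000, hold=1.4897 ⇒ V=1.4897 continue  boundary S*=79.0208
step 4: (k=4,j=0): S=53.9881, (K−S)⁺=70.8119, hold=70.0604 ⇒ V=70.8119 exercise | (k=4,j=1): S=69.5975, (K−S)⁺=55.2025, hold=54.4510 ⇒ V=55.2025 exercise | (k=4,j=2): S=89.7200, (K−S)⁺=35.0800, hold=35.2814 ⇒ V=35.2814 continue | (k=4,j=3): S=115.6605, (K−S)⁺=9.1395, hold=16.8867 ⇒ V=16.8867 continue | (k=4,j=4): S=149.1010, (K−S)⁺=0.0000, hold=5.1935 ⇒ V=5.1935 continue  boundary S*=69.5975
step 3: (k=3,j=0): S=61.2979, (K−S)⁺=63.5021, hold=62.7506 ⇒ V=63.5021 exercise | (k=3,j=1): S=79.0208, (K−S)⁺=45.7792, hold=45.1262 ⇒ V=45.7792 exercise | (k=3,j=2): S=101.8678, (K−S)⁺=22.9322, hold=26.0716 ⇒ V=26.0716 continue | (k=3,j=3): S=131.3206, (K−S)⁺=0.0000, hold=11.0656 ⇒ V=11.0656 continue  boundary S*=79.0208
step 2: (k=2,j=0): S=69.5975, (K−S)⁺=55.2025, hold=54.4510 ⇒ V=55.2025 exercise | (k=2,j=1): S=89.7200, (K−S)⁺=35.0800, hold=35.8641 ⇒ V=35.8641 continue | (k=2,j=2): S=115.6605, (K−S)⁺=9.1395, hold=18.5748 ⇒ V=18.5748 continue  boundary S*=69.5975
step 1: (k=1,j=0): S=79.0208, (K−S)⁺=45.7792, hold=45.4112 ⇒ V=45.7792 exercise | (k=1,j=1): S=101.8678, (K−S)⁺=22.9322, hold=27.1915 ⇒ V=27.1915 continue  boundary S*=79.0208
step 0: (k=0,j=0): S=89.7200, (K−S)⁺=35.0800, hold=36.4118 ⇒ V=36.4118 continue  boundary S*=-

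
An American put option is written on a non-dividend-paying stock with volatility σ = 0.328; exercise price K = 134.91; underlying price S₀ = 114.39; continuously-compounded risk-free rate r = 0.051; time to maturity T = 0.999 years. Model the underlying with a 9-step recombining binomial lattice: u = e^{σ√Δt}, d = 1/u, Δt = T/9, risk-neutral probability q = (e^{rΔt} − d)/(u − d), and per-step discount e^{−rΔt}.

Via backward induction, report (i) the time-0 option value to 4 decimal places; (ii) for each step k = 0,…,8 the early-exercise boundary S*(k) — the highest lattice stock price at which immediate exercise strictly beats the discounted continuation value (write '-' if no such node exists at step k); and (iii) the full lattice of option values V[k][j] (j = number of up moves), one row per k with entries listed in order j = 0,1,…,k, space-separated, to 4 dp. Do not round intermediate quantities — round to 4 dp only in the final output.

price = 25.4313
boundary = - - 91.9327 82.4158 91.9327 82.4158 91.9327 102.5484 114.3900
tree:
25.4313
33.5469 17.5606
42.9773 24.4467 10.8366
52.4942 32.9807 16.1441 5.6232
61.0258 42.9773 23.3047 9.1280 2.1633
68.6742 52.4942 32.3843 14.4407 3.8900 0.4516
75.5309 61.0258 42.9773 22.1017 6.9019 0.9059 0.0000
81.6778 68.6742 52.4942 32.3616 12.0372 1.8171 0.0000 0.0000
87.1884 75.5309 61.0258 42.9773 20.5200 3.6448 0.0000 0.0000 0.0000
92.1285 81.6778 68.6742 52.4942 32.3616 7.3110 0.0000 0.0000 0.0000 0.0000

params: Δt=0.11100 u=1.11547 d=0.89648 q=0.49863 e^(-rΔt)=0.99435
t_9 payoffs: 92.1285 81.6778 68.6742 52.4942 32.3616 7.3110 0.0000 0.0000 0.0000 0.0000
t_8: node(8,0) S=47.7216 payoff=87.1884 vs cont=86.4268 → 87.1884 [stop]  node(8,1) S=59.3791 payoff=75.5309 vs cont=74.7694 → 75.5309 [stop]  node(8,2) S=73.8842 payoff=61.0258 vs cont=60.2642 → 61.0258 [stop]  node(8,3) S=91.9327 payoff=42.9773 vs cont=42.2158 → 42.9773 [stop]  node(8,4) S=114.3900 payoff=20.5200 vs cont=19.7584 → 20.5200 [stop]  node(8,5) S=142.3332 payoff=0.0000 vs cont=3.6448 → 3.6448 [wait]  node(8,6) S=177.1024 payoff=0.0000 vs cont=0.0000 → 0.0000 [wait]  node(8,7) S=220.3651 payoff=0.0000 vs cont=0.0000 → 0.0000 [wait]  node(8,8) S=274.1959 payoff=0.0000 vs cont=0.0000 → 0.0000 [wait]  ⇒ S*(8)=114.3900
t_7: node(7,0) S=53.2322 payoff=81.6778 vs cont=80.9163 → 81.6778 [stop]  node(7,1) S=66.2358 payoff=68.6742 vs cont=67.9127 → 68.6742 [stop]  node(7,2) S=82.4158 payoff=52.4942 vs cont=51.7326 → 52.4942 [stop]  node(7,3) S=102.5484 payoff=32.3616 vs cont=31.6000 → 32.3616 [stop]  node(7,4) S=127.5990 payoff=7.3110 vs cont=12.0372 → 12.0372 [wait]  node(7,5) S=158.7689 payoff=0.0000 vs cont=1.8171 → 1.8171 [wait]  node(7,6) S=197.5530 payoff=0.0000 vs cont=0.0000 → 0.0000 [wait]  node(7,7) S=245.8113 payoff=0.0000 vs cont=0.0000 → 0.0000 [wait]  ⇒ S*(7)=102.5484
t_6: node(6,0) S=59.3791 payoff=75.5309 vs cont=74.7694 → 75.5309 [stop]  node(6,1) S=73.8842 payoff=61.0258 vs cont=60.2642 → 61.0258 [stop]  node(6,2) S=91.9327 payoff=42.9773 vs cont=42.2158 → 42.9773 [stop]  node(6,3) S=114.3900 payoff=20.5200 vs cont=22.1017 → 22.1017 [wait]  node(6,4) S=142.3332 payoff=0.0000 vs cont=6.9019 → 6.9019 [wait]  node(6,5) S=177.1024 payoff=0.0000 vs cont=0.9059 → 0.9059 [wait]  node(6,6) S=220.3651 payoff=0.0000 vs cont=0.0000 → 0.0000 [wait]  ⇒ S*(6)=91.9327
t_5: node(5,0) S=66.2358 payoff=68.6742 vs cont=67.9127 → 68.6742 [stop]  node(5,1) S=82.4158 payoff=52.4942 vs cont=51.7326 → 52.4942 [stop]  node(5,2) S=102.5484 payoff=32.3616 vs cont=32.3843 → 32.3843 [wait]  node(5,3) S=127.5990 payoff=7.3110 vs cont=14.4407 → 14.4407 [wait]  node(5,4) S=158.7689 payoff=0.0000 vs cont=3.8900 → 3.8900 [wait]  node(5,5) S=197.5530 payoff=0.0000 vs cont=0.4516 → 0.4516 [wait]  ⇒ S*(5)=82.4158
t_4: node(4,0) S=73.8842 payoff=61.0258 vs cont=60.2642 → 61.0258 [stop]  node(4,1) S=91.9327 payoff=42.9773 vs cont=42.2270 → 42.9773 [stop]  node(4,2) S=114.3900 payoff=20.5200 vs cont=23.3047 → 23.3047 [wait]  node(4,3) S=142.3332 payoff=0.0000 vs cont=9.1280 → 9.1280 [wait]  node(4,4) S=177.1024 payoff=0.0000 vs cont=2.1633 → 2.1633 [wait]  ⇒ S*(4)=91.9327
t_3: node(3,0) S=82.4158 payoff=52.4942 vs cont=51.7326 → 52.4942 [stop]  node(3,1) S=102.5484 payoff=32.3616 vs cont=32.9807 → 32.9807 [wait]  node(3,2) S=127.5990 payoff=7.3110 vs cont=16.1441 → 16.1441 [wait]  node(3,3) S=158.7689 payoff=0.0000 vs cont=5.6232 → 5.6232 [wait]  ⇒ S*(3)=82.4158
t_2: node(2,0) S=91.9327 payoff=42.9773 vs cont=42.5228 → 42.9773 [stop]  node(2,1) S=114.3900 payoff=20.5200 vs cont=24.4467 → 24.4467 [wait]  node(2,2) S=142.3332 payoff=0.0000 vs cont=10.8366 → 10.8366 [wait]  ⇒ S*(2)=91.9327
t_1: node(1,0) S=102.5484 payoff=32.3616 vs cont=33.5469 → 33.5469 [wait]  node(1,1) S=127.5990 payoff=7.3110 vs cont=17.5606 → 17.5606 [wait]  ⇒ S*(1)=-
t_0: node(0,0) S=114.3900 payoff=20.5200 vs cont=25.4313 → 25.4313 [wait]  ⇒ S*(0)=-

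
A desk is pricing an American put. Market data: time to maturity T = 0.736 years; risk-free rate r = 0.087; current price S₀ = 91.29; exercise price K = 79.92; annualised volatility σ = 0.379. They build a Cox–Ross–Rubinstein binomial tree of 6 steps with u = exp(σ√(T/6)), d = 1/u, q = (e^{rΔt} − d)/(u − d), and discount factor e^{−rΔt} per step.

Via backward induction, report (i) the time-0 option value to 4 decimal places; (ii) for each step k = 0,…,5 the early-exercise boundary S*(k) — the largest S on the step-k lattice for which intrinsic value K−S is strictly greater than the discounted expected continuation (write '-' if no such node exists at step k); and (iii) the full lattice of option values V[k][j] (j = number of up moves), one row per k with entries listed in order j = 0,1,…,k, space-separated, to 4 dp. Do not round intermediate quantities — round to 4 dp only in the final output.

params: Δt=0.12267 u=1.14195 d=0.87569 q=0.50716 e^(-rΔt)=0.98938
t_6 payoffs: 38.7545 26.2379 9.9154 0.0000 0.0000 0.0000 0.0000
t_5: node(5,0) S=47.0091 payoff=32.9109 vs cont=32.0626 → 32.9109 [stop]  node(5,1) S=61.3025 payoff=18.6175 vs cont=17.7691 → 18.6175 [stop]  node(5,2) S=79.9420 payoff=0.0000 vs cont=4.8348 → 4.8348 [wait]  node(5,3) S=104.2489 payoff=0.0000 vs cont=0.0000 → 0.0000 [wait]  node(5,4) S=135.9466 payoff=0.0000 vs cont=0.0000 → 0.0000 [wait]  node(5,5) S=177.2821 payoff=0.0000 vs cont=0.0000 → 0.0000 [wait]  ⇒ S*(5)=61.3025
t_4: node(4,0) S=53.6821 payoff=26.2379 vs cont=25.3895 → 26.2379 [stop]  node(4,1) S=70.0046 payoff=9.9154 vs cont=11.5041 → 11.5041 [wait]  node(4,2) S=91.2900 payoff=0.0000 vs cont=2.3575 → 2.3575 [wait]  node(4,3) S=119.0474 payoff=0.0000 vs cont=0.0000 → 0.0000 [wait]  node(4,4) S=155.2446 payoff=0.0000 vs cont=0.0000 → 0.0000 [wait]  ⇒ S*(4)=53.6821
t_3: node(3,0) S=61.3025 payoff=18.6175 vs cont=18.5663 → 18.6175 [stop]  node(3,1) S=79.9420 payoff=0.0000 vs cont=6.7924 → 6.7924 [wait]  node(3,2) S=104.2489 payoff=0.0000 vs cont=1.1495 → 1.1495 [wait]  node(3,3) S=135.9466 payoff=0.0000 vs cont=0.0000 → 0.0000 [wait]  ⇒ S*(3)=61.3025
t_2: node(2,0) S=70.0046 payoff=9.9154 vs cont=12.4863 → 12.4863 [wait]  node(2,1) S=91.2900 payoff=0.0000 vs cont=3.8889 → 3.8889 [wait]  node(2,2) S=119.0474 payoff=0.0000 vs cont=0.5605 → 0.5605 [wait]  ⇒ S*(2)=-
t_1: node(1,0) S=79.9420 payoff=0.0000 vs cont=8.0398 → 8.0398 [wait]  node(1,1) S=104.2489 payoff=0.0000 vs cont=2.1775 → 2.1775 [wait]  ⇒ S*(1)=-
t_0: node(0,0) S=91.2900 payoff=0.0000 vs cont=5.0129 → 5.0129 [wait]  ⇒ S*(0)=-

price = 5.0129
boundary = - - - 61.3025 53.6821 61.3025
tree:
5.0129
8.0398 2.1775
12.4863 3.8889 0.5605
18.6175 6.7924 1.1495 0.0000
26.2379 11.5041 2.3575 0.0000 0.0000
32.9109 18.6175 4.8348 0.0000 0.0000 0.0000
38.7545 26.2379 9.9154 0.0000 0.0000 0.0000 0.0000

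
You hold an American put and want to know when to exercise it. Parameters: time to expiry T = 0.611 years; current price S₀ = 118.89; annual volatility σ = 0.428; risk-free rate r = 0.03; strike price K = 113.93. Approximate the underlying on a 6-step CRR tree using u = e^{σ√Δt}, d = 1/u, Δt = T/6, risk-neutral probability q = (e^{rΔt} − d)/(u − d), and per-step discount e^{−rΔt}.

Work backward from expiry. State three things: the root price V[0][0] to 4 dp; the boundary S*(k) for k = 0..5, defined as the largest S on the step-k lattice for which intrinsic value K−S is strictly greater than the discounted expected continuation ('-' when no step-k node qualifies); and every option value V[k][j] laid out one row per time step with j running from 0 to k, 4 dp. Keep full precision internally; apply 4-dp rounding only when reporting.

price = 12.1780
boundary = - - - 78.9218 68.8463 78.9218
tree:
12.1780
17.9926 5.8826
25.6608 9.7029 1.7328
35.0082 15.5795 3.3238 0.0000
45.0837 24.0675 6.3756 0.0000 0.0000
53.8729 35.0082 12.2295 0.0000 0.0000 0.0000
61.5400 45.0837 23.4582 0.0000 0.0000 0.0000 0.0000

Δt=0.10183  u=1.14635  d=0.87234  q=0.47707  discount=0.99695
step 6 (expiry): payoffs max(K−S,0) = 61.5400 45.0837 23.4582 0.0000 0.0000 0.0000 0.0000
step 5: (k=5,j=0): S=60.0571, (K−S)⁺=53.8729, hold=53.5254 ⇒ V=53.8729 exercise | (k=5,j=1): S=78.9218, (K−S)⁺=35.0082, hold=34.6607 ⇒ V=35.0082 exercise | (k=5,j=2): S=103.7120, (K−S)⁺=10.2180, hold=12.2295 ⇒ V=12.2295 continue | (k=5,j=3): S=136.2892, (K−S)⁺=0.0000, hold=0.0000 ⇒ V=0.0000 continue | (k=5,j=4): S=179.0993, (K−S)⁺=0.0000, hold=0.0000 ⇒ V=0.0000 continue | (k=5,j=5): S=235.3565, (K−S)⁺=0.0000, hold=0.0000 ⇒ V=0.0000 continue  boundary S*=78.9218
step 4: (k=4,j=0): S=68.8463, (K−S)⁺=45.0837, hold=44.7362 ⇒ V=45.0837 exercise | (k=4,j=1): S=90.4718, (K−S)⁺=23.4582, hold=24.0675 ⇒ V=24.0675 continue | (k=4,j=2): S=118.8900, (K−S)⁺=0.0000, hold=6.3756 ⇒ V=6.3756 continue | (k=4,j=3): S=156.2348, (K−S)⁺=0.0000, hold=0.0000 ⇒ V=0.0000 continue | (k=4,j=4): S=205.3099, (K−S)⁺=0.0000, hold=0.0000 ⇒ V=0.0000 continue  boundary S*=68.8463
step 3: (k=3,j=0): S=78.9218, (K−S)⁺=35.0082, hold=34.9505 ⇒ V=35.0082 exercise | (k=3,j=1): S=103.7120, (K−S)⁺=10.2180, hold=15.5795 ⇒ V=15.5795 continue | (k=3,j=2): S=136.2892, (K−S)⁺=0.0000, hold=3.3238 ⇒ V=3.3238 continue | (k=3,j=3): S=179.0993, (K−S)⁺=0.0000, hold=0.0000 ⇒ V=0.0000 continue  boundary S*=78.9218
step 2: (k=2,j=0): S=90.4718, (K−S)⁺=23.4582, hold=25.6608 ⇒ V=25.6608 continue | (k=2,j=1): S=118.8900, (K−S)⁺=0.0000, hold=9.7029 ⇒ V=9.7029 continue | (k=2,j=2): S=156.2348, (K−S)⁺=0.0000, hold=1.7328 ⇒ V=1.7328 continue  boundary S*=-
step 1: (k=1,j=0): S=103.7120, (K−S)⁺=10.2180, hold=17.9926 ⇒ V=17.9926 continue | (k=1,j=1): S=136.2892, (K−S)⁺=0.0000, hold=5.8826 ⇒ V=5.8826 continue  boundary S*=-
step 0: (k=0,j=0): S=118.8900, (K−S)⁺=0.0000, hold=12.1780 ⇒ V=12.1780 continue  boundary S*=-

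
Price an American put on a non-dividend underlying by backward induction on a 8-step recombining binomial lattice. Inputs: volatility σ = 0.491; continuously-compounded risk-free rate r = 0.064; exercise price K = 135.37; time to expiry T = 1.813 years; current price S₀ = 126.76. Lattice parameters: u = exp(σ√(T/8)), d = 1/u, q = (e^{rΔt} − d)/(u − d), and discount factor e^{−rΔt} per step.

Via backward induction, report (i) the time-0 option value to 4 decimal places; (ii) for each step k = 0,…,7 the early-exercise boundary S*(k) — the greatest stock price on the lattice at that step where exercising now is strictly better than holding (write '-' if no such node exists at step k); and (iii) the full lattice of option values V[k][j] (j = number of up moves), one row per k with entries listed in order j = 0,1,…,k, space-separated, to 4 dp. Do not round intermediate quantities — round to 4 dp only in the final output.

Δt=0.22662  u=1.26332  d=0.79157  q=0.47280  discount=0.98560
step 8 (expiry): payoffs max(K−S,0) = 115.8319 104.1878 85.6041 55.9450 8.6100 0.0000 0.0000 0.0000 0.0000
step 7: (k=7,j=0): S=24.6828, (K−S)⁺=110.6872, hold=108.7380 ⇒ V=110.6872 exercise | (k=7,j=1): S=39.3930, (K−S)⁺=95.9770, hold=94.0277 ⇒ V=95.9770 exercise | (k=7,j=2): S=62.8702, (K−S)⁺=72.4998, hold=70.5506 ⇒ V=72.4998 exercise | (k=7,j=3): S=100.3390, (K−S)⁺=35.0310, hold=33.0818 ⇒ V=35.0310 exercise | (k=7,j=4): S=160.1381, (K−S)⁺=0.0000, hold=4.4738 ⇒ V=4.4738 continue | (k=7,j=5): S=255.5759, (K−S)⁺=0.0000, hold=0.0000 ⇒ V=0.0000 continue | (k=7,j=6): S=407.8918, (K−S)⁺=0.0000, hold=0.0000 ⇒ V=0.0000 continue | (k=7,j=7): S=650.9836, (K−S)⁺=0.0000, hold=0.0000 ⇒ V=0.0000 continue  boundary S*=100.3390
step 6: (k=6,j=0): S=31.1822, (K−S)⁺=104.1878, hold=102.2385 ⇒ V=104.1878 exercise | (k=6,j=1): S=49.7659, (K−S)⁺=85.6041, hold=83.6548 ⇒ V=85.6041 exercise | (k=6,j=2): S=79.4250, (K−S)⁺=55.9450, hold=53.9958 ⇒ V=55.9450 exercise | (k=6,j=3): S=126.7600, (K−S)⁺=8.6100, hold=20.2872 ⇒ V=20.2872 continue | (k=6,j=4): S=202.3053, (K−S)⁺=0.0000, hold=2.3247 ⇒ V=2.3247 continue | (k=6,j=5): S=322.8735, (K−S)⁺=0.0000, hold=0.0000 ⇒ V=0.0000 continue | (k=6,j=6): S=515.2969, (K−S)⁺=0.0000, hold=0.0000 ⇒ V=0.0000 continue  boundary S*=79.4250
step 5: (k=5,j=0): S=39.3930, (K−S)⁺=95.9770, hold=94.0277 ⇒ V=95.9770 exercise | (k=5,j=1): S=62.8702, (K−S)⁺=72.4998, hold=70.5506 ⇒ V=72.4998 exercise | (k=5,j=2): S=100.3390, (K−S)⁺=35.0310, hold=38.5233 ⇒ V=38.5233 continue | (k=5,j=3): S=160.1381, (K−S)⁺=0.0000, hold=11.6247 ⇒ V=11.6247 continue | (k=5,j=4): S=255.5759, (K−S)⁺=0.0000, hold=1.2079 ⇒ V=1.2079 continue | (k=5,j=5): S=407.8918, (K−S)⁺=0.0000, hold=0.0000 ⇒ V=0.0000 continue  boundary S*=62.8702
step 4: (k=4,j=0): S=49.7659, (K−S)⁺=85.6041, hold=83.6548 ⇒ V=85.6041 exercise | (k=4,j=1): S=79.4250, (K−S)⁺=55.9450, hold=55.6231 ⇒ V=55.9450 exercise | (k=4,j=2): S=126.7600, (K−S)⁺=8.6100, hold=25.4341 ⇒ V=25.4341 continue | (k=4,j=3): S=202.3053, (K−S)⁺=0.0000, hold=6.6032 ⇒ V=6.6032 continue | (k=4,j=4): S=322.8735, (K−S)⁺=0.0000, hold=0.6276 ⇒ V=0.6276 continue  boundary S*=79.4250
step 3: (k=3,j=0): S=62.8702, (K−S)⁺=72.4998, hold=70.5506 ⇒ V=72.4998 exercise | (k=3,j=1): S=100.3390, (K−S)⁺=35.0310, hold=40.9217 ⇒ V=40.9217 continue | (k=3,j=2): S=160.1381, (K−S)⁺=0.0000, hold=16.2928 ⇒ V=16.2928 continue | (k=3,j=3): S=255.5759, (K−S)⁺=0.0000, hold=3.7236 ⇒ V=3.7236 continue  boundary S*=62.8702
step 2: (k=2,j=0): S=79.4250, (K−S)⁺=55.9450, hold=56.7408 ⇒ V=56.7408 continue | (k=2,j=1): S=126.7600, (K−S)⁺=8.6100, hold=28.8556 ⇒ V=28.8556 continue | (k=2,j=2): S=202.3053, (K−S)⁺=0.0000, hold=10.2011 ⇒ V=10.2011 continue  boundary S*=-
step 1: (k=1,j=0): S=100.3390, (K−S)⁺=35.0310, hold=42.9295 ⇒ V=42.9295 continue | (k=1,j=1): S=160.1381, (K−S)⁺=0.0000, hold=19.7473 ⇒ V=19.7473 continue  boundary S*=-
step 0: (k=0,j=0): S=126.7600, (K−S)⁺=8.6100, hold=31.5087 ⇒ V=31.5087 continue  boundary S*=-

price = 31.5087
boundary = - - - 62.8702 79.4250 62.8702 79.4250 100.3390
tree:
31.5087
42.9295 19.7473
56.7408 28.8556 10.2011
72.4998 40.9217 16.2928 3.7236
85.6041 55.9450 25.4341 6.6032 0.6276
95.9770 72.4998 38.5233 11.6247 1.2079 0.0000
104.1878 85.6041 55.9450 20.2872 2.3247 0.0000 0.0000
110.6872 95.9770 72.4998 35.0310 4.4738 0.0000 0.0000 0.0000
115.8319 104.1878 85.6041 55.9450 8.6100 0.0000 0.0000 0.0000 0.0000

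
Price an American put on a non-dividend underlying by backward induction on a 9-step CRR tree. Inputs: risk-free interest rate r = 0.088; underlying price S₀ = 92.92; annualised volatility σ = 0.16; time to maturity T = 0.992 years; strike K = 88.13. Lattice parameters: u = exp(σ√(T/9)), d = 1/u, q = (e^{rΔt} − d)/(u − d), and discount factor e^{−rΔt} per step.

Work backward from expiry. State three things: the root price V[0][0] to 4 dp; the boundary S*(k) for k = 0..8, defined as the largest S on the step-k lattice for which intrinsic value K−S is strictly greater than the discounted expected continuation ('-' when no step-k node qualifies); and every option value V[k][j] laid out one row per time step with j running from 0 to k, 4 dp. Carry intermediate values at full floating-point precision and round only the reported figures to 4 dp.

params: Δt=0.11022 u=1.05456 d=0.94827 q=0.57842 e^(-rΔt)=0.99035
t_9 payoffs: 30.5219 24.0648 16.8838 8.8980 0.0171 0.0000 0.0000 0.0000 0.0000 0.0000
t_8: node(8,0) S=60.7509 payoff=27.3791 vs cont=26.5284 → 27.3791 [stop]  node(8,1) S=67.5604 payoff=20.5696 vs cont=19.7189 → 20.5696 [stop]  node(8,2) S=75.1331 payoff=12.9969 vs cont=12.1463 → 12.9969 [stop]  node(8,3) S=83.5546 payoff=4.5754 vs cont=3.7248 → 4.5754 [stop]  node(8,4) S=92.9200 payoff=0.0000 vs cont=0.0071 → 0.0071 [wait]  node(8,5) S=103.3352 payoff=0.0000 vs cont=0.0000 → 0.0000 [wait]  node(8,6) S=114.9178 payoff=0.0000 vs cont=0.0000 → 0.0000 [wait]  node(8,7) S=127.7987 payoff=0.0000 vs cont=0.0000 → 0.0000 [wait]  node(8,8) S=142.1234 payoff=0.0000 vs cont=0.0000 → 0.0000 [wait]  ⇒ S*(8)=83.5546
t_7: node(7,0) S=64.0652 payoff=24.0648 vs cont=23.2141 → 24.0648 [stop]  node(7,1) S=71.2462 payoff=16.8838 vs cont=16.0331 → 16.8838 [stop]  node(7,2) S=79.2320 payoff=8.8980 vs cont=8.0473 → 8.8980 [stop]  node(7,3) S=88.1129 payoff=0.0171 vs cont=1.9144 → 1.9144 [wait]  node(7,4) S=97.9893 payoff=0.0000 vs cont=0.0030 → 0.0030 [wait]  node(7,5) S=108.9727 payoff=0.0000 vs cont=0.0000 → 0.0000 [wait]  node(7,6) S=121.1872 payoff=0.0000 vs cont=0.0000 → 0.0000 [wait]  node(7,7) S=134.7708 payoff=0.0000 vs cont=0.0000 → 0.0000 [wait]  ⇒ S*(7)=79.2320
t_6: node(6,0) S=67.5604 payoff=20.5696 vs cont=19.7189 → 20.5696 [stop]  node(6,1) S=75.1331 payoff=12.9969 vs cont=12.1463 → 12.9969 [stop]  node(6,2) S=83.5546 payoff=4.5754 vs cont=4.8116 → 4.8116 [wait]  node(6,3) S=92.9200 payoff=0.0000 vs cont=0.8010 → 0.8010 [wait]  node(6,4) S=103.3352 payoff=0.0000 vs cont=0.0012 → 0.0012 [wait]  node(6,5) S=114.9178 payoff=0.0000 vs cont=0.0000 → 0.0000 [wait]  node(6,6) S=127.7987 payoff=0.0000 vs cont=0.0000 → 0.0000 [wait]  ⇒ S*(6)=75.1331
t_5: node(5,0) S=71.2462 payoff=16.8838 vs cont=16.0331 → 16.8838 [stop]  node(5,1) S=79.2320 payoff=8.8980 vs cont=8.1826 → 8.8980 [stop]  node(5,2) S=88.1129 payoff=0.0171 vs cont=2.4677 → 2.4677 [wait]  node(5,3) S=97.9893 payoff=0.0000 vs cont=0.3351 → 0.3351 [wait]  node(5,4) S=108.9727 payoff=0.0000 vs cont=0.0005 → 0.0005 [wait]  node(5,5) S=121.1872 payoff=0.0000 vs cont=0.0000 → 0.0000 [wait]  ⇒ S*(5)=79.2320
t_4: node(4,0) S=75.1331 payoff=12.9969 vs cont=12.1463 → 12.9969 [stop]  node(4,1) S=83.5546 payoff=4.5754 vs cont=5.1286 → 5.1286 [wait]  node(4,2) S=92.9200 payoff=0.0000 vs cont=1.2223 → 1.2223 [wait]  node(4,3) S=103.3352 payoff=0.0000 vs cont=0.1402 → 0.1402 [wait]  node(4,4) S=114.9178 payoff=0.0000 vs cont=0.0002 → 0.0002 [wait]  ⇒ S*(4)=75.1331
t_3: node(3,0) S=79.2320 payoff=8.8980 vs cont=8.3642 → 8.8980 [stop]  node(3,1) S=88.1129 payoff=0.0171 vs cont=2.8414 → 2.8414 [wait]  node(3,2) S=97.9893 payoff=0.0000 vs cont=0.5906 → 0.5906 [wait]  node(3,3) S=108.9727 payoff=0.0000 vs cont=0.0587 → 0.0587 [wait]  ⇒ S*(3)=79.2320
t_2: node(2,0) S=83.5546 payoff=4.5754 vs cont=5.3426 → 5.3426 [wait]  node(2,1) S=92.9200 payoff=0.0000 vs cont=1.5246 → 1.5246 [wait]  node(2,2) S=103.3352 payoff=0.0000 vs cont=0.2802 → 0.2802 [wait]  ⇒ S*(2)=-
t_1: node(1,0) S=88.1129 payoff=0.0171 vs cont=3.1040 → 3.1040 [wait]  node(1,1) S=97.9893 payoff=0.0000 vs cont=0.7970 → 0.7970 [wait]  ⇒ S*(1)=-
t_0: node(0,0) S=92.9200 payoff=0.0000 vs cont=1.7525 → 1.7525 [wait]  ⇒ S*(0)=-

price = 1.7525
boundary = - - - 79.2320 75.1331 79.2320 75.1331 79.2320 83.5546
tree:
1.7525
3.1040 0.7970
5.3426 1.5246 0.2802
8.8980 2.8414 0.5906 0.0587
12.9969 5.1286 1.2223 0.1402 0.0002
16.8838 8.8980 2.4677 0.3351 0.0005 0.0000
20.5696 12.9969 4.8116 0.8010 0.0012 0.0000 0.0000
24.0648 16.8838 8.8980 1.9144 0.0030 0.0000 0.0000 0.0000
27.3791 20.5696 12.9969 4.5754 0.0071 0.0000 0.0000 0.0000 0.0000
30.5219 24.0648 16.8838 8.8980 0.0171 0.0000 0.0000 0.0000 0.0000 0.0000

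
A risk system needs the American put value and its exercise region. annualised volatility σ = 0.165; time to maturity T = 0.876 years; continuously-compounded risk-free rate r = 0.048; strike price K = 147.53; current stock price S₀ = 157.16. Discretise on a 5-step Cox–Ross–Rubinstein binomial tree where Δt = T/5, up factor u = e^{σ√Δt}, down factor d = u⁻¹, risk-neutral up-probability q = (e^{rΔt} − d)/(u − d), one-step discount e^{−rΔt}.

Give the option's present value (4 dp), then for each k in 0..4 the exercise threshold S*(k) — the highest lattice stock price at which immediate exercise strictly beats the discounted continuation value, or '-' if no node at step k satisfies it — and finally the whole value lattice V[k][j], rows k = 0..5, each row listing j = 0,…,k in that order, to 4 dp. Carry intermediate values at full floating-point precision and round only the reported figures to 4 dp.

price = 3.5635
boundary = - - - 127.7497 136.8844
tree:
3.5635
6.5500 1.1138
11.6573 2.3676 0.0794
19.7803 5.0248 0.1755 0.0000
28.3054 10.6456 0.3880 0.0000 0.0000
36.2616 19.7803 0.8577 0.0000 0.0000 0.0000

params: Δt=0.17520 u=1.07150 d=0.93327 q=0.54383 e^(-rΔt)=0.99163
t_5 payoffs: 36.2616 19.7803 0.8577 0.0000 0.0000 0.0000
t_4: node(4,0) S=119.2246 payoff=28.3054 vs cont=27.0700 → 28.3054 [stop]  node(4,1) S=136.8844 payoff=10.6456 vs cont=9.4102 → 10.6456 [stop]  node(4,2) S=157.1600 payoff=0.0000 vs cont=0.3880 → 0.3880 [wait]  node(4,3) S=180.4389 payoff=0.0000 vs cont=0.0000 → 0.0000 [wait]  node(4,4) S=207.1659 payoff=0.0000 vs cont=0.0000 → 0.0000 [wait]  ⇒ S*(4)=136.8844
t_3: node(3,0) S=127.7497 payoff=19.7803 vs cont=18.5449 → 19.7803 [stop]  node(3,1) S=146.6723 payoff=0.8577 vs cont=5.0248 → 5.0248 [wait]  node(3,2) S=168.3977 payoff=0.0000 vs cont=0.1755 → 0.1755 [wait]  node(3,3) S=193.3411 payoff=0.0000 vs cont=0.0000 → 0.0000 [wait]  ⇒ S*(3)=127.7497
t_2: node(2,0) S=136.8844 payoff=10.6456 vs cont=11.6573 → 11.6573 [wait]  node(2,1) S=157.1600 payoff=0.0000 vs cont=2.3676 → 2.3676 [wait]  node(2,2) S=180.4389 payoff=0.0000 vs cont=0.0794 → 0.0794 [wait]  ⇒ S*(2)=-
t_1: node(1,0) S=146.6723 payoff=0.8577 vs cont=6.5500 → 6.5500 [wait]  node(1,1) S=168.3977 payoff=0.0000 vs cont=1.1138 → 1.1138 [wait]  ⇒ S*(1)=-
t_0: node(0,0) S=157.1600 payoff=0.0000 vs cont=3.5635 → 3.5635 [wait]  ⇒ S*(0)=-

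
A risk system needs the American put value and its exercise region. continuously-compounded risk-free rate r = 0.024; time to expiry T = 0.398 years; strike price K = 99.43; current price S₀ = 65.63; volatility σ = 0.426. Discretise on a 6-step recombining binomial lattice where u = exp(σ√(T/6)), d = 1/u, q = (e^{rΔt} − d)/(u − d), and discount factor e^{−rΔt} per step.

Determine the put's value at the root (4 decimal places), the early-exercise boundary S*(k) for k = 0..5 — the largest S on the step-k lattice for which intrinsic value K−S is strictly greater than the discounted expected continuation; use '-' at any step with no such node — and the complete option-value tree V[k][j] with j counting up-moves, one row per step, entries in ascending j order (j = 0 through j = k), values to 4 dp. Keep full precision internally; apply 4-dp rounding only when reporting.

price = 33.9056
boundary = - 58.8102 65.6300 73.2406 65.6300 73.2406
tree:
33.9056
40.6198 26.7400
46.7309 33.8000 19.1756
52.2070 40.6198 26.1894 11.6363
57.1141 46.7309 33.8000 18.0037 4.7727
61.5112 52.2070 40.6198 26.1894 9.1901 0.0000
65.4515 57.1141 46.7309 33.8000 17.6962 0.0000 0.0000

Δt=0.06633, u=1.11596, d=0.89609, q=0.47984, disc=e^(-rΔt)=0.99841
k=6 terminal: V=max(K-S,0) → 65.4515 57.1141 46.7309 33.8000 17.6962 0.0000 0.0000
k=5: j=0 S=37.9188 intr=61.5112 cont=61.3531 V=61.5112[EX]; j=1 S=47.2230 intr=52.2070 cont=52.0489 V=52.2070[EX]; j=2 S=58.8102 intr=40.6198 cont=40.4616 V=40.6198[EX]; j=3 S=73.2406 intr=26.1894 cont=26.0312 V=26.1894[EX]; j=4 S=91.2119 intr=8.2181 cont=9.1901 V=9.1901[hold]; j=5 S=113.5928 intr=0.0000 cont=0.0000 V=0.0000[hold]  S*(5)=73.2406
k=4: j=0 S=42.3159 intr=57.1141 cont=56.9559 V=57.1141[EX]; j=1 S=52.6991 intr=46.7309 cont=46.5727 V=46.7309[EX]; j=2 S=65.6300 intr=33.8000 cont=33.6418 V=33.8000[EX]; j=3 S=81.7338 intr=17.6962 cont=18.0037 V=18.0037[hold]; j=4 S=101.7890 intr=0.0000 cont=4.7727 V=4.7727[hold]  S*(4)=65.6300
k=3: j=0 S=47.2230 intr=52.2070 cont=52.0489 V=52.2070[EX]; j=1 S=58.8102 intr=40.6198 cont=40.4616 V=40.6198[EX]; j=2 S=73.2406 intr=26.1894 cont=26.1785 V=26.1894[EX]; j=3 S=91.2119 intr=8.2181 cont=11.6363 V=11.6363[hold]  S*(3)=73.2406
k=2: j=0 S=52.6991 intr=46.7309 cont=46.5727 V=46.7309[EX]; j=1 S=65.6300 intr=33.8000 cont=33.6418 V=33.8000[EX]; j=2 S=81.7338 intr=17.6962 cont=19.1756 V=19.1756[hold]  S*(2)=65.6300
k=1: j=0 S=58.8102 intr=40.6198 cont=40.4616 V=40.6198[EX]; j=1 S=73.2406 intr=26.1894 cont=26.7400 V=26.7400[hold]  S*(1)=58.8102
k=0: j=0 S=65.6300 intr=33.8000 cont=33.9056 V=33.9056[hold]  S*(0)=-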